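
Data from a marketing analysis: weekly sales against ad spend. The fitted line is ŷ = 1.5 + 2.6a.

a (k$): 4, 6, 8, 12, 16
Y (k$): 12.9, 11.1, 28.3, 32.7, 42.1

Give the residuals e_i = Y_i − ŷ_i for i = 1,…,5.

1, -6, 6, 0, -1

a=4: ŷ = 1.5 + 2.6·4 = 11.9; e = 12.9 − 11.9 = 1
a=6: ŷ = 1.5 + 2.6·6 = 17.1; e = 11.1 − 17.1 = -6
a=8: ŷ = 1.5 + 2.6·8 = 22.3; e = 28.3 − 22.3 = 6
a=12: ŷ = 1.5 + 2.6·12 = 32.7; e = 32.7 − 32.7 = 0
a=16: ŷ = 1.5 + 2.6·16 = 43.1; e = 42.1 − 43.1 = -1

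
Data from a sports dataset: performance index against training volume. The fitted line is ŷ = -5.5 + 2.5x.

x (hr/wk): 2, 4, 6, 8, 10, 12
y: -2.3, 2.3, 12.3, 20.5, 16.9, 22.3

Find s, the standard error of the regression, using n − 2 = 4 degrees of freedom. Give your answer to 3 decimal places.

x=2: ŷ = -5.5 + 2.5·2 = -0.5; r = -2.3 − (-0.5) = -1.8
x=4: ŷ = -5.5 + 2.5·4 = 4.5; r = 2.3 − 4.5 = -2.2
x=6: ŷ = -5.5 + 2.5·6 = 9.5; r = 12.3 − 9.5 = 2.8
x=8: ŷ = -5.5 + 2.5·8 = 14.5; r = 20.5 − 14.5 = 6
x=10: ŷ = -5.5 + 2.5·10 = 19.5; r = 16.9 − 19.5 = -2.6
x=12: ŷ = -5.5 + 2.5·12 = 24.5; r = 22.3 − 24.5 = -2.2
SSE = 3.24 + 4.84 + 7.84 + 36 + 6.76 + 4.84 = 63.52
s = √(63.52/4) = √15.88 ≈ 3.985

s = 3.985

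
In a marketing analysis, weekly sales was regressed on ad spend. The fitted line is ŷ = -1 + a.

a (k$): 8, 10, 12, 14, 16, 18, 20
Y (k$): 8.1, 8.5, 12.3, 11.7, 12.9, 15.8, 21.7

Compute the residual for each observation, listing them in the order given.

1.1, -0.5, 1.3, -1.3, -2.1, -1.2, 2.7

a=8: ŷ = -1 + 8 = 7; r = 8.1 − 7 = 1.1
a=10: ŷ = -1 + 10 = 9; r = 8.5 − 9 = -0.5
a=12: ŷ = -1 + 12 = 11; r = 12.3 − 11 = 1.3
a=14: ŷ = -1 + 14 = 13; r = 11.7 − 13 = -1.3
a=16: ŷ = -1 + 16 = 15; r = 12.9 − 15 = -2.1
a=18: ŷ = -1 + 18 = 17; r = 15.8 − 17 = -1.2
a=20: ŷ = -1 + 20 = 19; r = 21.7 − 19 = 2.7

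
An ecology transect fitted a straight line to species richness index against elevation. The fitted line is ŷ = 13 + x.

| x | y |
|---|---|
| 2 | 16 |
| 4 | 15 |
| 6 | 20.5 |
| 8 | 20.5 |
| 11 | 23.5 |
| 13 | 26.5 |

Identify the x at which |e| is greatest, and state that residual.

x = 4, e = -2

x=2: ŷ = 13 + 2 = 15; e = 16 − 15 = 1
x=4: ŷ = 13 + 4 = 17; e = 15 − 17 = -2
x=6: ŷ = 13 + 6 = 19; e = 20.5 − 19 = 1.5
x=8: ŷ = 13 + 8 = 21; e = 20.5 − 21 = -0.5
x=11: ŷ = 13 + 11 = 24; e = 23.5 − 24 = -0.5
x=13: ŷ = 13 + 13 = 26; e = 26.5 − 26 = 0.5
Largest |e| is 2 at x = 4, residual -2.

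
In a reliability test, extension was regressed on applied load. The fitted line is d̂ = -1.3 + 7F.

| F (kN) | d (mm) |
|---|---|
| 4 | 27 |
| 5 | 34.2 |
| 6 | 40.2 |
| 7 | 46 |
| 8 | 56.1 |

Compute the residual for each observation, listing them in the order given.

F=4: d̂ = -1.3 + 7·4 = 26.7; r = 27 − 26.7 = 0.3
F=5: d̂ = -1.3 + 7·5 = 33.7; r = 34.2 − 33.7 = 0.5
F=6: d̂ = -1.3 + 7·6 = 40.7; r = 40.2 − 40.7 = -0.5
F=7: d̂ = -1.3 + 7·7 = 47.7; r = 46 − 47.7 = -1.7
F=8: d̂ = -1.3 + 7·8 = 54.7; r = 56.1 − 54.7 = 1.4

0.3, 0.5, -0.5, -1.7, 1.4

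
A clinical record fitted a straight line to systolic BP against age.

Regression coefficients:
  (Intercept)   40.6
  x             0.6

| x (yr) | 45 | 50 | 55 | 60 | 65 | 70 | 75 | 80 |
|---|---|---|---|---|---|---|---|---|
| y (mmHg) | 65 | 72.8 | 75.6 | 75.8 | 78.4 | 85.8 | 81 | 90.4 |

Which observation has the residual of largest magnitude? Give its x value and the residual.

x=45: ŷ = 40.6 + 0.6·45 = 67.6; e = 65 − 67.6 = -2.6
x=50: ŷ = 40.6 + 0.6·50 = 70.6; e = 72.8 − 70.6 = 2.2
x=55: ŷ = 40.6 + 0.6·55 = 73.6; e = 75.6 − 73.6 = 2
x=60: ŷ = 40.6 + 0.6·60 = 76.6; e = 75.8 − 76.6 = -0.8
x=65: ŷ = 40.6 + 0.6·65 = 79.6; e = 78.4 − 79.6 = -1.2
x=70: ŷ = 40.6 + 0.6·70 = 82.6; e = 85.8 − 82.6 = 3.2
x=75: ŷ = 40.6 + 0.6·75 = 85.6; e = 81 − 85.6 = -4.6
x=80: ŷ = 40.6 + 0.6·80 = 88.6; e = 90.4 − 88.6 = 1.8
Largest |e| is 4.6 at x = 75, residual -4.6.

x = 75, e = -4.6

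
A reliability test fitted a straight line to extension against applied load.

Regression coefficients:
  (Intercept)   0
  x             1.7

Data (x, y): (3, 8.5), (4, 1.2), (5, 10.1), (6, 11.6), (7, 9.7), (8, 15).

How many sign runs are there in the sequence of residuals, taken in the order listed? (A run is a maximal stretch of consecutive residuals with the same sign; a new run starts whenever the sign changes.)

5 runs

x=3: ŷ = 1.7·3 = 5.1; r = 8.5 − 5.1 = 3.4
x=4: ŷ = 1.7·4 = 6.8; r = 1.2 − 6.8 = -5.6
x=5: ŷ = 1.7·5 = 8.5; r = 10.1 − 8.5 = 1.6
x=6: ŷ = 1.7·6 = 10.2; r = 11.6 − 10.2 = 1.4
x=7: ŷ = 1.7·7 = 11.9; r = 9.7 − 11.9 = -2.2
x=8: ŷ = 1.7·8 = 13.6; r = 15 − 13.6 = 1.4
Signs: + − + + − +
Runs: +×1, −×1, +×2, −×1, +×1 → 5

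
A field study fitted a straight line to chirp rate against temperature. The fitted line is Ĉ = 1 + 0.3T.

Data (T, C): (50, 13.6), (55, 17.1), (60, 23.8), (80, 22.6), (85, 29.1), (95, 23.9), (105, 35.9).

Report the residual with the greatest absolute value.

T=50: Ĉ = 1 + 0.3·50 = 16; e = 13.6 − 16 = -2.4
T=55: Ĉ = 1 + 0.3·55 = 17.5; e = 17.1 − 17.5 = -0.4
T=60: Ĉ = 1 + 0.3·60 = 19; e = 23.8 − 19 = 4.8
T=80: Ĉ = 1 + 0.3·80 = 25; e = 22.6 − 25 = -2.4
T=85: Ĉ = 1 + 0.3·85 = 26.5; e = 29.1 − 26.5 = 2.6
T=95: Ĉ = 1 + 0.3·95 = 29.5; e = 23.9 − 29.5 = -5.6
T=105: Ĉ = 1 + 0.3·105 = 32.5; e = 35.9 − 32.5 = 3.4
Largest |e| is 5.6 at T = 95, residual -5.6.

e = -5.6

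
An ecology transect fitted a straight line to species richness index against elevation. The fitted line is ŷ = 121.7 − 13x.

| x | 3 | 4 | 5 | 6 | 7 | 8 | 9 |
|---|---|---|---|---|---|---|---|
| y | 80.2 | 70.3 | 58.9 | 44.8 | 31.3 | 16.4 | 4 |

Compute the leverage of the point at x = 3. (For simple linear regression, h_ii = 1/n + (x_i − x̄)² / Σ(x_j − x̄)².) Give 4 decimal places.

h = 0.4643

x̄ = (3 + 4 + 5 + 6 + 7 + 8 + 9)/7 = 6
Σ(x − x̄)² = 9 + 4 + 1 + 0 + 1 + 4 + 9 = 28
h = 1/7 + (-3)²/28 = 0.142857 + 0.321429 = 0.4643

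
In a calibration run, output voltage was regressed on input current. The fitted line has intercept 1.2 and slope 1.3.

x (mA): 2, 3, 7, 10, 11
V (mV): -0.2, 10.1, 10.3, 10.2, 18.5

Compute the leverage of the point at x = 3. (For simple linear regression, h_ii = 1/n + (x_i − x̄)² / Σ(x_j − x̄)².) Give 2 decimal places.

x̄ = (2 + 3 + 7 + 10 + 11)/5 = 6.6
Σ(x − x̄)² = 21.16 + 12.96 + 0.16 + 11.56 + 19.36 = 65.2
h = 1/5 + (-3.6)²/65.2 = 0.2 + 0.198773 = 0.40

h = 0.40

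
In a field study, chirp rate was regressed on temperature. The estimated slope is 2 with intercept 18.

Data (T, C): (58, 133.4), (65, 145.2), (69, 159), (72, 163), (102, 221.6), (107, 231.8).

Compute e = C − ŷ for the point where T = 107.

e = -0.2

ŷ = 18 + 2·107 = 232
e = 231.8 − 232 = -0.2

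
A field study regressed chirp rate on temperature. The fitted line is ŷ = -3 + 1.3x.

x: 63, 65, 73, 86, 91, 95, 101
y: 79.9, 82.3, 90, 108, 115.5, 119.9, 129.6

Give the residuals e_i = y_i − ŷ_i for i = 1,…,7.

1, 0.8, -1.9, -0.8, 0.2, -0.6, 1.3

x=63: ŷ = -3 + 1.3·63 = 78.9; e = 79.9 − 78.9 = 1
x=65: ŷ = -3 + 1.3·65 = 81.5; e = 82.3 − 81.5 = 0.8
x=73: ŷ = -3 + 1.3·73 = 91.9; e = 90 − 91.9 = -1.9
x=86: ŷ = -3 + 1.3·86 = 108.8; e = 108 − 108.8 = -0.8
x=91: ŷ = -3 + 1.3·91 = 115.3; e = 115.5 − 115.3 = 0.2
x=95: ŷ = -3 + 1.3·95 = 120.5; e = 119.9 − 120.5 = -0.6
x=101: ŷ = -3 + 1.3·101 = 128.3; e = 129.6 − 128.3 = 1.3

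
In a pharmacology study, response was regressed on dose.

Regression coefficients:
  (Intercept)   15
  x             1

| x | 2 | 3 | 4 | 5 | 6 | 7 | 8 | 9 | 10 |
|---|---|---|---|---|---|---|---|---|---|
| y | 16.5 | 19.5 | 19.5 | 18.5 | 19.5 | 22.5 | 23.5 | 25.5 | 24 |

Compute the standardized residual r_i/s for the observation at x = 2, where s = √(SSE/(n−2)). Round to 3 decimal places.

-0.399

x=2: ŷ = 15 + 2 = 17; r = 16.5 − 17 = -0.5
x=3: ŷ = 15 + 3 = 18; r = 19.5 − 18 = 1.5
x=4: ŷ = 15 + 4 = 19; r = 19.5 − 19 = 0.5
x=5: ŷ = 15 + 5 = 20; r = 18.5 − 20 = -1.5
x=6: ŷ = 15 + 6 = 21; r = 19.5 − 21 = -1.5
x=7: ŷ = 15 + 7 = 22; r = 22.5 − 22 = 0.5
x=8: ŷ = 15 + 8 = 23; r = 23.5 − 23 = 0.5
x=9: ŷ = 15 + 9 = 24; r = 25.5 − 24 = 1.5
x=10: ŷ = 15 + 10 = 25; r = 24 − 25 = -1
SSE = 0.25 + 2.25 + 0.25 + 2.25 + 2.25 + 0.25 + 0.25 + 2.25 + 1 = 11
s = √(11/7) = 1.25357
r/s = -0.5 / 1.25357 = -0.399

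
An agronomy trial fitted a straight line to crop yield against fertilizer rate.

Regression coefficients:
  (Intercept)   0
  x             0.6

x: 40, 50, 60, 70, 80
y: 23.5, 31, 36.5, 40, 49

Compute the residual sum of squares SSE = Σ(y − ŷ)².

x=40: ŷ = 0.6·40 = 24; e = 23.5 − 24 = -0.5
x=50: ŷ = 0.6·50 = 30; e = 31 − 30 = 1
x=60: ŷ = 0.6·60 = 36; e = 36.5 − 36 = 0.5
x=70: ŷ = 0.6·70 = 42; e = 40 − 42 = -2
x=80: ŷ = 0.6·80 = 48; e = 49 − 48 = 1
SSE = 0.25 + 1 + 0.25 + 4 + 1 = 6.5

SSE = 6.5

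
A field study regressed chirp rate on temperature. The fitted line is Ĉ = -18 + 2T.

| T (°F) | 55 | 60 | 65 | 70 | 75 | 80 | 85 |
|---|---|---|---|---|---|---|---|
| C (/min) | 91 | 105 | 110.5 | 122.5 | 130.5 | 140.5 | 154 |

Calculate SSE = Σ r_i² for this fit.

T=55: Ĉ = -18 + 2·55 = 92; r = 91 − 92 = -1
T=60: Ĉ = -18 + 2·60 = 102; r = 105 − 102 = 3
T=65: Ĉ = -18 + 2·65 = 112; r = 110.5 − 112 = -1.5
T=70: Ĉ = -18 + 2·70 = 122; r = 122.5 − 122 = 0.5
T=75: Ĉ = -18 + 2·75 = 132; r = 130.5 − 132 = -1.5
T=80: Ĉ = -18 + 2·80 = 142; r = 140.5 − 142 = -1.5
T=85: Ĉ = -18 + 2·85 = 152; r = 154 − 152 = 2
SSE = 1 + 9 + 2.25 + 0.25 + 2.25 + 2.25 + 4 = 21

SSE = 21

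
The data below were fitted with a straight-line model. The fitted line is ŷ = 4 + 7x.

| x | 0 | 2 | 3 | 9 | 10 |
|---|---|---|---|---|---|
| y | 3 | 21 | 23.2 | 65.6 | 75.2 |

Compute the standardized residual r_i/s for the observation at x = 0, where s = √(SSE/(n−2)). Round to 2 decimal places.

x=0: ŷ = 4 + 7·0 = 4; r = 3 − 4 = -1
x=2: ŷ = 4 + 7·2 = 18; r = 21 − 18 = 3
x=3: ŷ = 4 + 7·3 = 25; r = 23.2 − 25 = -1.8
x=9: ŷ = 4 + 7·9 = 67; r = 65.6 − 67 = -1.4
x=10: ŷ = 4 + 7·10 = 74; r = 75.2 − 74 = 1.2
SSE = 1 + 9 + 3.24 + 1.96 + 1.44 = 16.64
s = √(16.64/3) = 2.35514
r/s = -1 / 2.35514 = -0.42

-0.42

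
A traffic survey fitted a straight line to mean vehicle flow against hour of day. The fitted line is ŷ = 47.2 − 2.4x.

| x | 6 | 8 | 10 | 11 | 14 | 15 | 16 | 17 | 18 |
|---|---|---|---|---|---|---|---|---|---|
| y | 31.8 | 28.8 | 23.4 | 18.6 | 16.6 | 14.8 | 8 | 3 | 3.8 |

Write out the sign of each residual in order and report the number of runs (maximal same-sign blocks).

5 runs

x=6: ŷ = 47.2 − 2.4·6 = 32.8; r = 31.8 − 32.8 = -1
x=8: ŷ = 47.2 − 2.4·8 = 28; r = 28.8 − 28 = 0.8
x=10: ŷ = 47.2 − 2.4·10 = 23.2; r = 23.4 − 23.2 = 0.2
x=11: ŷ = 47.2 − 2.4·11 = 20.8; r = 18.6 − 20.8 = -2.2
x=14: ŷ = 47.2 − 2.4·14 = 13.6; r = 16.6 − 13.6 = 3
x=15: ŷ = 47.2 − 2.4·15 = 11.2; r = 14.8 − 11.2 = 3.6
x=16: ŷ = 47.2 − 2.4·16 = 8.8; r = 8 − 8.8 = -0.8
x=17: ŷ = 47.2 − 2.4·17 = 6.4; r = 3 − 6.4 = -3.4
x=18: ŷ = 47.2 − 2.4·18 = 4; r = 3.8 − 4 = -0.2
Signs: − + + − + + − − −
Runs: −×1, +×2, −×1, +×2, −×3 → 5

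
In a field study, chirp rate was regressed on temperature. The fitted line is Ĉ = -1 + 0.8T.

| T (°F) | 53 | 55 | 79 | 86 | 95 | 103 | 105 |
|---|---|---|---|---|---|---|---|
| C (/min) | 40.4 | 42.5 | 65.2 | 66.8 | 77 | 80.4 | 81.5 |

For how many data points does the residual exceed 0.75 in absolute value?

6

T=53: Ĉ = -1 + 0.8·53 = 41.4; r = 40.4 − 41.4 = -1
T=55: Ĉ = -1 + 0.8·55 = 43; r = 42.5 − 43 = -0.5
T=79: Ĉ = -1 + 0.8·79 = 62.2; r = 65.2 − 62.2 = 3
T=86: Ĉ = -1 + 0.8·86 = 67.8; r = 66.8 − 67.8 = -1
T=95: Ĉ = -1 + 0.8·95 = 75; r = 77 − 75 = 2
T=103: Ĉ = -1 + 0.8·103 = 81.4; r = 80.4 − 81.4 = -1
T=105: Ĉ = -1 + 0.8·105 = 83; r = 81.5 − 83 = -1.5
|r| > 0.75: T=53 (|r|=1), T=79 (|r|=3), T=86 (|r|=1), T=95 (|r|=2), T=103 (|r|=1), T=105 (|r|=1.5) → 6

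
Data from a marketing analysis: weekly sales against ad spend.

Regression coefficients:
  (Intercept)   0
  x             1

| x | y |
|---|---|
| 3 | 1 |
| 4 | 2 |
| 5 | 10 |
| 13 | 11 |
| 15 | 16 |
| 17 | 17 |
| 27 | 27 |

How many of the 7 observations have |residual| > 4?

x=3: ŷ = 3 = 3; r = 1 − 3 = -2
x=4: ŷ = 4 = 4; r = 2 − 4 = -2
x=5: ŷ = 5 = 5; r = 10 − 5 = 5
x=13: ŷ = 13 = 13; r = 11 − 13 = -2
x=15: ŷ = 15 = 15; r = 16 − 15 = 1
x=17: ŷ = 17 = 17; r = 17 − 17 = 0
x=27: ŷ = 27 = 27; r = 27 − 27 = 0
|r| > 4: x=5 (|r|=5) → 1

1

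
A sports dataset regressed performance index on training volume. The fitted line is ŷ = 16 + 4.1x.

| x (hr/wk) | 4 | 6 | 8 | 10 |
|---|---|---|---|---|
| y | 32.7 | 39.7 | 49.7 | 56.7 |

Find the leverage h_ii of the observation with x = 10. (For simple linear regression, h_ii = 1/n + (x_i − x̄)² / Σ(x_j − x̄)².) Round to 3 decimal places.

x̄ = (4 + 6 + 8 + 10)/4 = 7
Σ(x − x̄)² = 9 + 1 + 1 + 9 = 20
h = 1/4 + (3)²/20 = 0.25 + 0.45 = 0.700

h = 0.700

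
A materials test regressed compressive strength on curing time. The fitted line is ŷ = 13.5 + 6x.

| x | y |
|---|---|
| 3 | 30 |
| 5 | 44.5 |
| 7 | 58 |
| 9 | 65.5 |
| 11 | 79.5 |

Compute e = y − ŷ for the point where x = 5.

e = 1

ŷ = 13.5 + 6·5 = 43.5
e = 44.5 − 43.5 = 1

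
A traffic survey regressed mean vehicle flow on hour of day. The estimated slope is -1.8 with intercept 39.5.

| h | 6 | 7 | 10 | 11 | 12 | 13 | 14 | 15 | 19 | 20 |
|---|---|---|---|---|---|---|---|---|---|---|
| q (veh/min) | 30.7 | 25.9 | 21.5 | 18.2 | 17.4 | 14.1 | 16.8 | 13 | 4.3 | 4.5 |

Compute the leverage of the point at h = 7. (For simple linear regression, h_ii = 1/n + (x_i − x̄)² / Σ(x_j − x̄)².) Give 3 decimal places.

h = 0.273

h̄ = (6 + 7 + 10 + 11 + 12 + 13 + 14 + 15 + 19 + 20)/10 = 12.7
Σ(h − h̄)² = 44.89 + 32.49 + 7.29 + 2.89 + 0.49 + 0.09 + 1.69 + 5.29 + 39.69 + 53.29 = 188.1
h = 1/10 + (-5.7)²/188.1 = 0.1 + 0.172727 = 0.273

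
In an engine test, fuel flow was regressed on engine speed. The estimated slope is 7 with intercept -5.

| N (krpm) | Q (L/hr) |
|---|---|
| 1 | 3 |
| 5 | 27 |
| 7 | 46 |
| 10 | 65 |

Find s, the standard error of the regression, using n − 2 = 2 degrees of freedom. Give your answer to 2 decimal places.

N=1: Q̂ = -5 + 7·1 = 2; r = 3 − 2 = 1
N=5: Q̂ = -5 + 7·5 = 30; r = 27 − 30 = -3
N=7: Q̂ = -5 + 7·7 = 44; r = 46 − 44 = 2
N=10: Q̂ = -5 + 7·10 = 65; r = 65 − 65 = 0
SSE = 1 + 9 + 4 + 0 = 14
s = √(14/2) = √7 ≈ 2.65

s = 2.65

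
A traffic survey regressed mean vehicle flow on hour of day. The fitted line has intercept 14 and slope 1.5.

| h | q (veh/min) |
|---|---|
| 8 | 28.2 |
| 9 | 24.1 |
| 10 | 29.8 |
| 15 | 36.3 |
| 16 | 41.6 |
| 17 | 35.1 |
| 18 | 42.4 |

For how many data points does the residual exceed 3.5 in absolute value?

2

h=8: ŷ = 14 + 1.5·8 = 26; e = 28.2 − 26 = 2.2
h=9: ŷ = 14 + 1.5·9 = 27.5; e = 24.1 − 27.5 = -3.4
h=10: ŷ = 14 + 1.5·10 = 29; e = 29.8 − 29 = 0.8
h=15: ŷ = 14 + 1.5·15 = 36.5; e = 36.3 − 36.5 = -0.2
h=16: ŷ = 14 + 1.5·16 = 38; e = 41.6 − 38 = 3.6
h=17: ŷ = 14 + 1.5·17 = 39.5; e = 35.1 − 39.5 = -4.4
h=18: ŷ = 14 + 1.5·18 = 41; e = 42.4 − 41 = 1.4
|e| > 3.5: h=16 (|e|=3.6), h=17 (|e|=4.4) → 2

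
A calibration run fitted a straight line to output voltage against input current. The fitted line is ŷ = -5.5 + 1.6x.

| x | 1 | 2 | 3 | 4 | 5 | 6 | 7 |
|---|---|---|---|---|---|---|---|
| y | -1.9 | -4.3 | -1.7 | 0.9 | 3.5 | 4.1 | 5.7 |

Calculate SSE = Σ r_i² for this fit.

SSE = 10

x=1: ŷ = -5.5 + 1.6·1 = -3.9; r = -1.9 − (-3.9) = 2
x=2: ŷ = -5.5 + 1.6·2 = -2.3; r = -4.3 − (-2.3) = -2
x=3: ŷ = -5.5 + 1.6·3 = -0.7; r = -1.7 − (-0.7) = -1
x=4: ŷ = -5.5 + 1.6·4 = 0.9; r = 0.9 − 0.9 = 0
x=5: ŷ = -5.5 + 1.6·5 = 2.5; r = 3.5 − 2.5 = 1
x=6: ŷ = -5.5 + 1.6·6 = 4.1; r = 4.1 − 4.1 = 0
x=7: ŷ = -5.5 + 1.6·7 = 5.7; r = 5.7 − 5.7 = 0
SSE = 4 + 4 + 1 + 0 + 1 + 0 + 0 = 10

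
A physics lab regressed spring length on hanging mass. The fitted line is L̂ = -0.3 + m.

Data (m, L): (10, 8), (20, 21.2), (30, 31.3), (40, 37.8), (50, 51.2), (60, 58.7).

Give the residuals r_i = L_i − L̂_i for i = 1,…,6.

-1.7, 1.5, 1.6, -1.9, 1.5, -1

m=10: L̂ = -0.3 + 10 = 9.7; r = 8 − 9.7 = -1.7
m=20: L̂ = -0.3 + 20 = 19.7; r = 21.2 − 19.7 = 1.5
m=30: L̂ = -0.3 + 30 = 29.7; r = 31.3 − 29.7 = 1.6
m=40: L̂ = -0.3 + 40 = 39.7; r = 37.8 − 39.7 = -1.9
m=50: L̂ = -0.3 + 50 = 49.7; r = 51.2 − 49.7 = 1.5
m=60: L̂ = -0.3 + 60 = 59.7; r = 58.7 − 59.7 = -1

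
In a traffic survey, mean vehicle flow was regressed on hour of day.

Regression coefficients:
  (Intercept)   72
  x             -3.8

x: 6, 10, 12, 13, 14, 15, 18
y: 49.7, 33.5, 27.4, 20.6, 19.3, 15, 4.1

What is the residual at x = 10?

r = -0.5

ŷ = 72 − 3.8·10 = 34
r = 33.5 − 34 = -0.5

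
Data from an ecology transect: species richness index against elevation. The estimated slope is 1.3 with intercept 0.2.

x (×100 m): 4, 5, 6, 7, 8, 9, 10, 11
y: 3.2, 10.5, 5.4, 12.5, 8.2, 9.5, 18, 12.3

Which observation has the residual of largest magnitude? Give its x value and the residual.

x=4: ŷ = 0.2 + 1.3·4 = 5.4; r = 3.2 − 5.4 = -2.2
x=5: ŷ = 0.2 + 1.3·5 = 6.7; r = 10.5 − 6.7 = 3.8
x=6: ŷ = 0.2 + 1.3·6 = 8; r = 5.4 − 8 = -2.6
x=7: ŷ = 0.2 + 1.3·7 = 9.3; r = 12.5 − 9.3 = 3.2
x=8: ŷ = 0.2 + 1.3·8 = 10.6; r = 8.2 − 10.6 = -2.4
x=9: ŷ = 0.2 + 1.3·9 = 11.9; r = 9.5 − 11.9 = -2.4
x=10: ŷ = 0.2 + 1.3·10 = 13.2; r = 18 − 13.2 = 4.8
x=11: ŷ = 0.2 + 1.3·11 = 14.5; r = 12.3 − 14.5 = -2.2
Largest |r| is 4.8 at x = 10, residual 4.8.

x = 10, r = 4.8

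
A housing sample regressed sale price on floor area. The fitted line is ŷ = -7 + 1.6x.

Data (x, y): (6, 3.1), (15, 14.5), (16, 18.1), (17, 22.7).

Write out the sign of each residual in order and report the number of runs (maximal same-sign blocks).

3 runs

x=6: ŷ = -7 + 1.6·6 = 2.6; r = 3.1 − 2.6 = 0.5
x=15: ŷ = -7 + 1.6·15 = 17; r = 14.5 − 17 = -2.5
x=16: ŷ = -7 + 1.6·16 = 18.6; r = 18.1 − 18.6 = -0.5
x=17: ŷ = -7 + 1.6·17 = 20.2; r = 22.7 − 20.2 = 2.5
Signs: + − − +
Runs: +×1, −×2, +×1 → 3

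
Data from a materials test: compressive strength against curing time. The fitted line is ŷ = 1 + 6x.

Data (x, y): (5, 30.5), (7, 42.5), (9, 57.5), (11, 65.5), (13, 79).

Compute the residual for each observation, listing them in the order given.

x=5: ŷ = 1 + 6·5 = 31; r = 30.5 − 31 = -0.5
x=7: ŷ = 1 + 6·7 = 43; r = 42.5 − 43 = -0.5
x=9: ŷ = 1 + 6·9 = 55; r = 57.5 − 55 = 2.5
x=11: ŷ = 1 + 6·11 = 67; r = 65.5 − 67 = -1.5
x=13: ŷ = 1 + 6·13 = 79; r = 79 − 79 = 0

-0.5, -0.5, 2.5, -1.5, 0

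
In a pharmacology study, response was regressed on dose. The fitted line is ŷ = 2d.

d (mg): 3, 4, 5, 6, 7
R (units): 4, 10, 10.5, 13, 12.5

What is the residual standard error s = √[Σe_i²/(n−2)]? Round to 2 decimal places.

d=3: ŷ = 2·3 = 6; e = 4 − 6 = -2
d=4: ŷ = 2·4 = 8; e = 10 − 8 = 2
d=5: ŷ = 2·5 = 10; e = 10.5 − 10 = 0.5
d=6: ŷ = 2·6 = 12; e = 13 − 12 = 1
d=7: ŷ = 2·7 = 14; e = 12.5 − 14 = -1.5
SSE = 4 + 4 + 0.25 + 1 + 2.25 = 11.5
s = √(11.5/3) = √3.83333 ≈ 1.96

s = 1.96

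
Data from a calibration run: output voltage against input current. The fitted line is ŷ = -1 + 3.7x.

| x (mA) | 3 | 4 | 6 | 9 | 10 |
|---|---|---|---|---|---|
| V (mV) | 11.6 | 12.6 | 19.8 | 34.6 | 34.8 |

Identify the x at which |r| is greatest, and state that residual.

x = 9, r = 2.3

x=3: ŷ = -1 + 3.7·3 = 10.1; r = 11.6 − 10.1 = 1.5
x=4: ŷ = -1 + 3.7·4 = 13.8; r = 12.6 − 13.8 = -1.2
x=6: ŷ = -1 + 3.7·6 = 21.2; r = 19.8 − 21.2 = -1.4
x=9: ŷ = -1 + 3.7·9 = 32.3; r = 34.6 − 32.3 = 2.3
x=10: ŷ = -1 + 3.7·10 = 36; r = 34.8 − 36 = -1.2
Largest |r| is 2.3 at x = 9, residual 2.3.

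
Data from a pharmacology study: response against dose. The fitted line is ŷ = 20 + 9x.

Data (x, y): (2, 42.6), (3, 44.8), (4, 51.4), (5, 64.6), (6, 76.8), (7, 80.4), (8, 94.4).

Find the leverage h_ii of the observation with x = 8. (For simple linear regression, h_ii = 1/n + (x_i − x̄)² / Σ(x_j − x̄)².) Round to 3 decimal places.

x̄ = (2 + 3 + 4 + 5 + 6 + 7 + 8)/7 = 5
Σ(x − x̄)² = 9 + 4 + 1 + 0 + 1 + 4 + 9 = 28
h = 1/7 + (3)²/28 = 0.142857 + 0.321429 = 0.464

h = 0.464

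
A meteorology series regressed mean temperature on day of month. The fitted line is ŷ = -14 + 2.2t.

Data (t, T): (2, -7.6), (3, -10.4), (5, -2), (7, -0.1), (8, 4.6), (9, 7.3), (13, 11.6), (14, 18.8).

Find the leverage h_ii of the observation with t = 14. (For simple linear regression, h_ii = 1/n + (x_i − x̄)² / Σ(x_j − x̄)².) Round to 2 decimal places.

h = 0.43

t̄ = (2 + 3 + 5 + 7 + 8 + 9 + 13 + 14)/8 = 7.625
Σ(t − t̄)² = 31.6406 + 21.3906 + 6.89062 + 0.390625 + 0.140625 + 1.89062 + 28.8906 + 40.6406 = 131.875
h = 1/8 + (6.375)²/131.875 = 0.125 + 0.308175 = 0.43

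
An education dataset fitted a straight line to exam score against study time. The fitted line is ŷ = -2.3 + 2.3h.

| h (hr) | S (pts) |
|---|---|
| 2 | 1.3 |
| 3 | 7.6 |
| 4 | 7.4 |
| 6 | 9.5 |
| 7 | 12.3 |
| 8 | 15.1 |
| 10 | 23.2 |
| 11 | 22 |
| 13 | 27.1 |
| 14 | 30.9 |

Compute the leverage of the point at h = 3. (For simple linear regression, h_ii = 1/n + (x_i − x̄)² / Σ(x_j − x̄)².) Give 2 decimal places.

h̄ = (2 + 3 + 4 + 6 + 7 + 8 + 10 + 11 + 13 + 14)/10 = 7.8
Σ(h − h̄)² = 33.64 + 23.04 + 14.44 + 3.24 + 0.64 + 0.04 + 4.84 + 10.24 + 27.04 + 38.44 = 155.6
h = 1/10 + (-4.8)²/155.6 = 0.1 + 0.148072 = 0.25

h = 0.25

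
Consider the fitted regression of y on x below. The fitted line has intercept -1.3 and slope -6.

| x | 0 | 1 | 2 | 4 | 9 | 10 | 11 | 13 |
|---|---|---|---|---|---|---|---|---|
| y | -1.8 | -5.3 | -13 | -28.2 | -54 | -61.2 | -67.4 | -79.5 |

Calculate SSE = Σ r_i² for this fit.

SSE = 14.5

x=0: ŷ = -1.3 − 6·0 = -1.3; r = -1.8 − (-1.3) = -0.5
x=1: ŷ = -1.3 − 6·1 = -7.3; r = -5.3 − (-7.3) = 2
x=2: ŷ = -1.3 − 6·2 = -13.3; r = -13 − (-13.3) = 0.3
x=4: ŷ = -1.3 − 6·4 = -25.3; r = -28.2 − (-25.3) = -2.9
x=9: ŷ = -1.3 − 6·9 = -55.3; r = -54 − (-55.3) = 1.3
x=10: ŷ = -1.3 − 6·10 = -61.3; r = -61.2 − (-61.3) = 0.1
x=11: ŷ = -1.3 − 6·11 = -67.3; r = -67.4 − (-67.3) = -0.1
x=13: ŷ = -1.3 − 6·13 = -79.3; r = -79.5 − (-79.3) = -0.2
SSE = 0.25 + 4 + 0.09 + 8.41 + 1.69 + 0.01 + 0.01 + 0.04 = 14.5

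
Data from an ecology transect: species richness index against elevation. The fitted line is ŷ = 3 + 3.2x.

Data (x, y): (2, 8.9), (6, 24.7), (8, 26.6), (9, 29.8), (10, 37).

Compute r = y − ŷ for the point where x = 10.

ŷ = 3 + 3.2·10 = 35
r = 37 − 35 = 2

r = 2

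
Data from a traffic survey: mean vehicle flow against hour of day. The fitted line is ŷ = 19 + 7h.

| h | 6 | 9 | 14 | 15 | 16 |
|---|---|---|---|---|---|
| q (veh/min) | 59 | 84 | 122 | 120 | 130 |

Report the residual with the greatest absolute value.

r = 5

h=6: ŷ = 19 + 7·6 = 61; r = 59 − 61 = -2
h=9: ŷ = 19 + 7·9 = 82; r = 84 − 82 = 2
h=14: ŷ = 19 + 7·14 = 117; r = 122 − 117 = 5
h=15: ŷ = 19 + 7·15 = 124; r = 120 − 124 = -4
h=16: ŷ = 19 + 7·16 = 131; r = 130 − 131 = -1
Largest |r| is 5 at h = 14, residual 5.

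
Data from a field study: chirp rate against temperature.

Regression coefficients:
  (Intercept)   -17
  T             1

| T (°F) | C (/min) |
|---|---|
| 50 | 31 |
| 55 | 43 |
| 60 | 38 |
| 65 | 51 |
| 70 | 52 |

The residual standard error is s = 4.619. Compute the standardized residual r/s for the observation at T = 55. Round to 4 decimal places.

1.0825

Ĉ = -17 + 55 = 38
r = 43 − 38 = 5
r/s = 5 / 4.619 = 1.0825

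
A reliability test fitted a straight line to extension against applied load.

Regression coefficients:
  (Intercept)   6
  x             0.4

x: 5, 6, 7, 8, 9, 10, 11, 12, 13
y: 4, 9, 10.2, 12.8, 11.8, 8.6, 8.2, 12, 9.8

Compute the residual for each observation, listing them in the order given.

-4, 0.6, 1.4, 3.6, 2.2, -1.4, -2.2, 1.2, -1.4

x=5: ŷ = 6 + 0.4·5 = 8; e = 4 − 8 = -4
x=6: ŷ = 6 + 0.4·6 = 8.4; e = 9 − 8.4 = 0.6
x=7: ŷ = 6 + 0.4·7 = 8.8; e = 10.2 − 8.8 = 1.4
x=8: ŷ = 6 + 0.4·8 = 9.2; e = 12.8 − 9.2 = 3.6
x=9: ŷ = 6 + 0.4·9 = 9.6; e = 11.8 − 9.6 = 2.2
x=10: ŷ = 6 + 0.4·10 = 10; e = 8.6 − 10 = -1.4
x=11: ŷ = 6 + 0.4·11 = 10.4; e = 8.2 − 10.4 = -2.2
x=12: ŷ = 6 + 0.4·12 = 10.8; e = 12 − 10.8 = 1.2
x=13: ŷ = 6 + 0.4·13 = 11.2; e = 9.8 − 11.2 = -1.4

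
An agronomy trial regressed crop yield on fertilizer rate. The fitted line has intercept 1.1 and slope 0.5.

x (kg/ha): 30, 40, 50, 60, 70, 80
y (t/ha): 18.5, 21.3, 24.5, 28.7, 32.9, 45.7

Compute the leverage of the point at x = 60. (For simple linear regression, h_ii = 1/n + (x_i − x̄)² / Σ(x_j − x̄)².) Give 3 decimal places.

h = 0.181

x̄ = (30 + 40 + 50 + 60 + 70 + 80)/6 = 55
Σ(x − x̄)² = 625 + 225 + 25 + 25 + 225 + 625 = 1750
h = 1/6 + (5)²/1750 = 0.166667 + 0.0142857 = 0.181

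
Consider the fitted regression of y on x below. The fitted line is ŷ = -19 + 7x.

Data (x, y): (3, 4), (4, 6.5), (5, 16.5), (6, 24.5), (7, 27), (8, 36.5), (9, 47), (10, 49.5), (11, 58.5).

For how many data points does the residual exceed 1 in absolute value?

6

x=3: ŷ = -19 + 7·3 = 2; r = 4 − 2 = 2
x=4: ŷ = -19 + 7·4 = 9; r = 6.5 − 9 = -2.5
x=5: ŷ = -19 + 7·5 = 16; r = 16.5 − 16 = 0.5
x=6: ŷ = -19 + 7·6 = 23; r = 24.5 − 23 = 1.5
x=7: ŷ = -19 + 7·7 = 30; r = 27 − 30 = -3
x=8: ŷ = -19 + 7·8 = 37; r = 36.5 − 37 = -0.5
x=9: ŷ = -19 + 7·9 = 44; r = 47 − 44 = 3
x=10: ŷ = -19 + 7·10 = 51; r = 49.5 − 51 = -1.5
x=11: ŷ = -19 + 7·11 = 58; r = 58.5 − 58 = 0.5
|r| > 1: x=3 (|r|=2), x=4 (|r|=2.5), x=6 (|r|=1.5), x=7 (|r|=3), x=9 (|r|=3), x=10 (|r|=1.5) → 6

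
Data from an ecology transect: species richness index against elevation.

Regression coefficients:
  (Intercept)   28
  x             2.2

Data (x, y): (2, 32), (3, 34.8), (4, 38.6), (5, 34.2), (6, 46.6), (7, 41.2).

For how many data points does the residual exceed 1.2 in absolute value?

4

x=2: ŷ = 28 + 2.2·2 = 32.4; e = 32 − 32.4 = -0.4
x=3: ŷ = 28 + 2.2·3 = 34.6; e = 34.8 − 34.6 = 0.2
x=4: ŷ = 28 + 2.2·4 = 36.8; e = 38.6 − 36.8 = 1.8
x=5: ŷ = 28 + 2.2·5 = 39; e = 34.2 − 39 = -4.8
x=6: ŷ = 28 + 2.2·6 = 41.2; e = 46.6 − 41.2 = 5.4
x=7: ŷ = 28 + 2.2·7 = 43.4; e = 41.2 − 43.4 = -2.2
|e| > 1.2: x=4 (|e|=1.8), x=5 (|e|=4.8), x=6 (|e|=5.4), x=7 (|e|=2.2) → 4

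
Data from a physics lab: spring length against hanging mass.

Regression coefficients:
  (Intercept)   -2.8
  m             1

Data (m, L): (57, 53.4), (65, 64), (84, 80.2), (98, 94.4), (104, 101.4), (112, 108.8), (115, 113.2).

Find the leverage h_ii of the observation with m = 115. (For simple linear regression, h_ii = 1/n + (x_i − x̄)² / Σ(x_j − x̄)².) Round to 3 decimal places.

h = 0.332

m̄ = (57 + 65 + 84 + 98 + 104 + 112 + 115)/7 = 90.7143
Σ(m − m̄)² = 1136.65 + 661.224 + 45.0816 + 53.0816 + 176.51 + 453.082 + 589.796 = 3115.43
h = 1/7 + (24.2857)²/3115.43 = 0.142857 + 0.189315 = 0.332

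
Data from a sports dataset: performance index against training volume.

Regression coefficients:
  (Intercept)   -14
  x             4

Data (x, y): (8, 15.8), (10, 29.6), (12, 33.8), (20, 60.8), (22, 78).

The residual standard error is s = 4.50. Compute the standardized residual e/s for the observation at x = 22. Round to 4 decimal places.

ŷ = -14 + 4·22 = 74
e = 78 − 74 = 4
e/s = 4 / 4.50 = 0.8889

0.8889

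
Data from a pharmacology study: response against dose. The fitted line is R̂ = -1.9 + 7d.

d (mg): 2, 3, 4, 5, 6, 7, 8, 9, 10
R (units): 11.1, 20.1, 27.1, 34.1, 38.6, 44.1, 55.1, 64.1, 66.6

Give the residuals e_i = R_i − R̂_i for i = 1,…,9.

d=2: R̂ = -1.9 + 7·2 = 12.1; e = 11.1 − 12.1 = -1
d=3: R̂ = -1.9 + 7·3 = 19.1; e = 20.1 − 19.1 = 1
d=4: R̂ = -1.9 + 7·4 = 26.1; e = 27.1 − 26.1 = 1
d=5: R̂ = -1.9 + 7·5 = 33.1; e = 34.1 − 33.1 = 1
d=6: R̂ = -1.9 + 7·6 = 40.1; e = 38.6 − 40.1 = -1.5
d=7: R̂ = -1.9 + 7·7 = 47.1; e = 44.1 − 47.1 = -3
d=8: R̂ = -1.9 + 7·8 = 54.1; e = 55.1 − 54.1 = 1
d=9: R̂ = -1.9 + 7·9 = 61.1; e = 64.1 − 61.1 = 3
d=10: R̂ = -1.9 + 7·10 = 68.1; e = 66.6 − 68.1 = -1.5

-1, 1, 1, 1, -1.5, -3, 1, 3, -1.5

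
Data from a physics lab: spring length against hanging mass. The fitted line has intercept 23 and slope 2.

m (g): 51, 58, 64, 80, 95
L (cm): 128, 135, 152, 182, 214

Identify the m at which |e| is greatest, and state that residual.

m=51: ŷ = 23 + 2·51 = 125; e = 128 − 125 = 3
m=58: ŷ = 23 + 2·58 = 139; e = 135 − 139 = -4
m=64: ŷ = 23 + 2·64 = 151; e = 152 − 151 = 1
m=80: ŷ = 23 + 2·80 = 183; e = 182 − 183 = -1
m=95: ŷ = 23 + 2·95 = 213; e = 214 − 213 = 1
Largest |e| is 4 at m = 58, residual -4.

m = 58, e = -4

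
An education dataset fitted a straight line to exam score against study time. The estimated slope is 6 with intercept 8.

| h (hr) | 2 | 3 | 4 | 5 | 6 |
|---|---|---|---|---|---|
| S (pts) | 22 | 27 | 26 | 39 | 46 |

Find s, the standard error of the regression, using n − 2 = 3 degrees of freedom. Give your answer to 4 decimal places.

h=2: Ŝ = 8 + 6·2 = 20; e = 22 − 20 = 2
h=3: Ŝ = 8 + 6·3 = 26; e = 27 − 26 = 1
h=4: Ŝ = 8 + 6·4 = 32; e = 26 − 32 = -6
h=5: Ŝ = 8 + 6·5 = 38; e = 39 − 38 = 1
h=6: Ŝ = 8 + 6·6 = 44; e = 46 − 44 = 2
SSE = 4 + 1 + 36 + 1 + 4 = 46
s = √(46/3) = √15.3333 ≈ 3.9158

s = 3.9158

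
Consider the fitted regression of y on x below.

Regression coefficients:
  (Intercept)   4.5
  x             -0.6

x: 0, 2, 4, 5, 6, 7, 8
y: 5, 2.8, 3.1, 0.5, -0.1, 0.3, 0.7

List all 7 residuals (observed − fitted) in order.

x=0: ŷ = 4.5 − 0.6·0 = 4.5; e = 5 − 4.5 = 0.5
x=2: ŷ = 4.5 − 0.6·2 = 3.3; e = 2.8 − 3.3 = -0.5
x=4: ŷ = 4.5 − 0.6·4 = 2.1; e = 3.1 − 2.1 = 1
x=5: ŷ = 4.5 − 0.6·5 = 1.5; e = 0.5 − 1.5 = -1
x=6: ŷ = 4.5 − 0.6·6 = 0.9; e = -0.1 − 0.9 = -1
x=7: ŷ = 4.5 − 0.6·7 = 0.3; e = 0.3 − 0.3 = 0
x=8: ŷ = 4.5 − 0.6·8 = -0.3; e = 0.7 − (-0.3) = 1

0.5, -0.5, 1, -1, -1, 0, 1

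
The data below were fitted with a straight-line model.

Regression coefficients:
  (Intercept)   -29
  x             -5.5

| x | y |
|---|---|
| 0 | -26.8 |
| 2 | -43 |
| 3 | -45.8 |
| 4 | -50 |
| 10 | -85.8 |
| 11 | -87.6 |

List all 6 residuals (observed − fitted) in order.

2.2, -3, -0.3, 1, -1.8, 1.9

x=0: ŷ = -29 − 5.5·0 = -29; r = -26.8 − (-29) = 2.2
x=2: ŷ = -29 − 5.5·2 = -40; r = -43 − (-40) = -3
x=3: ŷ = -29 − 5.5·3 = -45.5; r = -45.8 − (-45.5) = -0.3
x=4: ŷ = -29 − 5.5·4 = -51; r = -50 − (-51) = 1
x=10: ŷ = -29 − 5.5·10 = -84; r = -85.8 − (-84) = -1.8
x=11: ŷ = -29 − 5.5·11 = -89.5; r = -87.6 − (-89.5) = 1.9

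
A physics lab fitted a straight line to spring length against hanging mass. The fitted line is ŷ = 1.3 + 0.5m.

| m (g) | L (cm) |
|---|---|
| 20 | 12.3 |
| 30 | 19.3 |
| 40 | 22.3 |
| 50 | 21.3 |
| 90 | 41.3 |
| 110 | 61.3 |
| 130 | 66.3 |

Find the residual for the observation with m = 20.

e = 1

ŷ = 1.3 + 0.5·20 = 11.3
e = 12.3 − 11.3 = 1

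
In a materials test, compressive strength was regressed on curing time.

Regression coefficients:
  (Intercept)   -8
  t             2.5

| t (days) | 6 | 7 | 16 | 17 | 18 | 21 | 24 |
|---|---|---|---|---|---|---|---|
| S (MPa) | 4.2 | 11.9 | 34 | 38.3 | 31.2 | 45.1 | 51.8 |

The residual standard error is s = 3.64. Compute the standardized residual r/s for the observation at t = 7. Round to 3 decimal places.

0.659

Ŝ = -8 + 2.5·7 = 9.5
r = 11.9 − 9.5 = 2.4
r/s = 2.4 / 3.64 = 0.659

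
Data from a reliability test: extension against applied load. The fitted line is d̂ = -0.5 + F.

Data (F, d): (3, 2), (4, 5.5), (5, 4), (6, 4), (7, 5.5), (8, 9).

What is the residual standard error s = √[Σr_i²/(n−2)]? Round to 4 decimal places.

F=3: d̂ = -0.5 + 3 = 2.5; r = 2 − 2.5 = -0.5
F=4: d̂ = -0.5 + 4 = 3.5; r = 5.5 − 3.5 = 2
F=5: d̂ = -0.5 + 5 = 4.5; r = 4 − 4.5 = -0.5
F=6: d̂ = -0.5 + 6 = 5.5; r = 4 − 5.5 = -1.5
F=7: d̂ = -0.5 + 7 = 6.5; r = 5.5 − 6.5 = -1
F=8: d̂ = -0.5 + 8 = 7.5; r = 9 − 7.5 = 1.5
SSE = 0.25 + 4 + 0.25 + 2.25 + 1 + 2.25 = 10
s = √(10/4) = √2.5 ≈ 1.5811

s = 1.5811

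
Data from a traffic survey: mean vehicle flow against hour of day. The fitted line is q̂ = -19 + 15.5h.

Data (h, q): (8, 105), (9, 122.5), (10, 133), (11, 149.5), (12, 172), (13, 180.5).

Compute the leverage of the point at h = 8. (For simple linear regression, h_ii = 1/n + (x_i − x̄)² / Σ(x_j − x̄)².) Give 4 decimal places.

h̄ = (8 + 9 + 10 + 11 + 12 + 13)/6 = 10.5
Σ(h − h̄)² = 6.25 + 2.25 + 0.25 + 0.25 + 2.25 + 6.25 = 17.5
h = 1/6 + (-2.5)²/17.5 = 0.166667 + 0.357143 = 0.5238

h = 0.5238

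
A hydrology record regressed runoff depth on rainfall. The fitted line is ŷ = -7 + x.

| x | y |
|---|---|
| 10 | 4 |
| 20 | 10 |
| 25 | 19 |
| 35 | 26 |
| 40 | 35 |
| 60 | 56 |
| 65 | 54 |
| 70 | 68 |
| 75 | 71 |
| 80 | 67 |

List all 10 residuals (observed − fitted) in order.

1, -3, 1, -2, 2, 3, -4, 5, 3, -6

x=10: ŷ = -7 + 10 = 3; e = 4 − 3 = 1
x=20: ŷ = -7 + 20 = 13; e = 10 − 13 = -3
x=25: ŷ = -7 + 25 = 18; e = 19 − 18 = 1
x=35: ŷ = -7 + 35 = 28; e = 26 − 28 = -2
x=40: ŷ = -7 + 40 = 33; e = 35 − 33 = 2
x=60: ŷ = -7 + 60 = 53; e = 56 − 53 = 3
x=65: ŷ = -7 + 65 = 58; e = 54 − 58 = -4
x=70: ŷ = -7 + 70 = 63; e = 68 − 63 = 5
x=75: ŷ = -7 + 75 = 68; e = 71 − 68 = 3
x=80: ŷ = -7 + 80 = 73; e = 67 − 73 = -6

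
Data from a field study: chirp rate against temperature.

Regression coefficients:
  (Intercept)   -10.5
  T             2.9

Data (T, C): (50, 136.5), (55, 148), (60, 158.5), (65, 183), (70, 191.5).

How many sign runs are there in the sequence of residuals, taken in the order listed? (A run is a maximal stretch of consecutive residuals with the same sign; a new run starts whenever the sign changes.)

T=50: Ĉ = -10.5 + 2.9·50 = 134.5; e = 136.5 − 134.5 = 2
T=55: Ĉ = -10.5 + 2.9·55 = 149; e = 148 − 149 = -1
T=60: Ĉ = -10.5 + 2.9·60 = 163.5; e = 158.5 − 163.5 = -5
T=65: Ĉ = -10.5 + 2.9·65 = 178; e = 183 − 178 = 5
T=70: Ĉ = -10.5 + 2.9·70 = 192.5; e = 191.5 − 192.5 = -1
Signs: + − − + −
Runs: +×1, −×2, +×1, −×1 → 4

4 runs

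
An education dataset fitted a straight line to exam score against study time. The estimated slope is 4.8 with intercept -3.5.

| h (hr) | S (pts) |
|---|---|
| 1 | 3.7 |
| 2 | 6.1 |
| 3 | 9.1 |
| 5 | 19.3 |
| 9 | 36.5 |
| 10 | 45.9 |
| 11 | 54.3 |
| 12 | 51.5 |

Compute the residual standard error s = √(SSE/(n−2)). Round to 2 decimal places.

h=1: Ŝ = -3.5 + 4.8·1 = 1.3; r = 3.7 − 1.3 = 2.4
h=2: Ŝ = -3.5 + 4.8·2 = 6.1; r = 6.1 − 6.1 = 0
h=3: Ŝ = -3.5 + 4.8·3 = 10.9; r = 9.1 − 10.9 = -1.8
h=5: Ŝ = -3.5 + 4.8·5 = 20.5; r = 19.3 − 20.5 = -1.2
h=9: Ŝ = -3.5 + 4.8·9 = 39.7; r = 36.5 − 39.7 = -3.2
h=10: Ŝ = -3.5 + 4.8·10 = 44.5; r = 45.9 − 44.5 = 1.4
h=11: Ŝ = -3.5 + 4.8·11 = 49.3; r = 54.3 − 49.3 = 5
h=12: Ŝ = -3.5 + 4.8·12 = 54.1; r = 51.5 − 54.1 = -2.6
SSE = 5.76 + 0 + 3.24 + 1.44 + 10.24 + 1.96 + 25 + 6.76 = 54.4
s = √(54.4/6) = √9.06667 ≈ 3.01

s = 3.01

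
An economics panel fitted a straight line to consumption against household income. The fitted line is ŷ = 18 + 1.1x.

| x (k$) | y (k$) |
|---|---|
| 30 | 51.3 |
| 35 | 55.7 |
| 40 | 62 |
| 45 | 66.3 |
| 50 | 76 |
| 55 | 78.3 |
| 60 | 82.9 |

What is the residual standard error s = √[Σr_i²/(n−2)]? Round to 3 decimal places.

x=30: ŷ = 18 + 1.1·30 = 51; r = 51.3 − 51 = 0.3
x=35: ŷ = 18 + 1.1·35 = 56.5; r = 55.7 − 56.5 = -0.8
x=40: ŷ = 18 + 1.1·40 = 62; r = 62 − 62 = 0
x=45: ŷ = 18 + 1.1·45 = 67.5; r = 66.3 − 67.5 = -1.2
x=50: ŷ = 18 + 1.1·50 = 73; r = 76 − 73 = 3
x=55: ŷ = 18 + 1.1·55 = 78.5; r = 78.3 − 78.5 = -0.2
x=60: ŷ = 18 + 1.1·60 = 84; r = 82.9 − 84 = -1.1
SSE = 0.09 + 0.64 + 0 + 1.44 + 9 + 0.04 + 1.21 = 12.42
s = √(12.42/5) = √2.484 ≈ 1.576

s = 1.576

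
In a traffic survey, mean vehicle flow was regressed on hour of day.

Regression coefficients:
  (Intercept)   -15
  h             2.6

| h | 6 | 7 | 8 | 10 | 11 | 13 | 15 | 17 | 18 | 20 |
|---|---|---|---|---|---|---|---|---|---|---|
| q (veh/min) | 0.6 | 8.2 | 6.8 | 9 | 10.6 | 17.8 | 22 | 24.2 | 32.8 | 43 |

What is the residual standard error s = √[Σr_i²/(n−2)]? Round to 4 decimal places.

s = 3.6401

h=6: q̂ = -15 + 2.6·6 = 0.6; r = 0.6 − 0.6 = 0
h=7: q̂ = -15 + 2.6·7 = 3.2; r = 8.2 − 3.2 = 5
h=8: q̂ = -15 + 2.6·8 = 5.8; r = 6.8 − 5.8 = 1
h=10: q̂ = -15 + 2.6·10 = 11; r = 9 − 11 = -2
h=11: q̂ = -15 + 2.6·11 = 13.6; r = 10.6 − 13.6 = -3
h=13: q̂ = -15 + 2.6·13 = 18.8; r = 17.8 − 18.8 = -1
h=15: q̂ = -15 + 2.6·15 = 24; r = 22 − 24 = -2
h=17: q̂ = -15 + 2.6·17 = 29.2; r = 24.2 − 29.2 = -5
h=18: q̂ = -15 + 2.6·18 = 31.8; r = 32.8 − 31.8 = 1
h=20: q̂ = -15 + 2.6·20 = 37; r = 43 − 37 = 6
SSE = 0 + 25 + 1 + 4 + 9 + 1 + 4 + 25 + 1 + 36 = 106
s = √(106/8) = √13.25 ≈ 3.6401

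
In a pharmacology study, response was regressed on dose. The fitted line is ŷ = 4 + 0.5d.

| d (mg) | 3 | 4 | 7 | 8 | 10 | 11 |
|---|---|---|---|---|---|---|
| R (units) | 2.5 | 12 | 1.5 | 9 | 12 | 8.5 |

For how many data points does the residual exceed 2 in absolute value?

d=3: ŷ = 4 + 0.5·3 = 5.5; e = 2.5 − 5.5 = -3
d=4: ŷ = 4 + 0.5·4 = 6; e = 12 − 6 = 6
d=7: ŷ = 4 + 0.5·7 = 7.5; e = 1.5 − 7.5 = -6
d=8: ŷ = 4 + 0.5·8 = 8; e = 9 − 8 = 1
d=10: ŷ = 4 + 0.5·10 = 9; e = 12 − 9 = 3
d=11: ŷ = 4 + 0.5·11 = 9.5; e = 8.5 − 9.5 = -1
|e| > 2: d=3 (|e|=3), d=4 (|e|=6), d=7 (|e|=6), d=10 (|e|=3) → 4

4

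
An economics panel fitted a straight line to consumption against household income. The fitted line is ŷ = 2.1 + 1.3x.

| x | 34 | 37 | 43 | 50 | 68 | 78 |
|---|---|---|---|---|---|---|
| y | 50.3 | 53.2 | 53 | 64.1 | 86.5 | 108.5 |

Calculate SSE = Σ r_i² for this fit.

SSE = 100

x=34: ŷ = 2.1 + 1.3·34 = 46.3; r = 50.3 − 46.3 = 4
x=37: ŷ = 2.1 + 1.3·37 = 50.2; r = 53.2 − 50.2 = 3
x=43: ŷ = 2.1 + 1.3·43 = 58; r = 53 − 58 = -5
x=50: ŷ = 2.1 + 1.3·50 = 67.1; r = 64.1 − 67.1 = -3
x=68: ŷ = 2.1 + 1.3·68 = 90.5; r = 86.5 − 90.5 = -4
x=78: ŷ = 2.1 + 1.3·78 = 103.5; r = 108.5 − 103.5 = 5
SSE = 16 + 9 + 25 + 9 + 16 + 25 = 100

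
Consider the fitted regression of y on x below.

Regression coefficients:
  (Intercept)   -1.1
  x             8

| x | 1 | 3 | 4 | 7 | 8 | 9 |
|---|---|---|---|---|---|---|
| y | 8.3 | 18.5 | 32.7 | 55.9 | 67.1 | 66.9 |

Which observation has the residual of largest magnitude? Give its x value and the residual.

x=1: ŷ = -1.1 + 8·1 = 6.9; e = 8.3 − 6.9 = 1.4
x=3: ŷ = -1.1 + 8·3 = 22.9; e = 18.5 − 22.9 = -4.4
x=4: ŷ = -1.1 + 8·4 = 30.9; e = 32.7 − 30.9 = 1.8
x=7: ŷ = -1.1 + 8·7 = 54.9; e = 55.9 − 54.9 = 1
x=8: ŷ = -1.1 + 8·8 = 62.9; e = 67.1 − 62.9 = 4.2
x=9: ŷ = -1.1 + 8·9 = 70.9; e = 66.9 − 70.9 = -4
Largest |e| is 4.4 at x = 3, residual -4.4.

x = 3, e = -4.4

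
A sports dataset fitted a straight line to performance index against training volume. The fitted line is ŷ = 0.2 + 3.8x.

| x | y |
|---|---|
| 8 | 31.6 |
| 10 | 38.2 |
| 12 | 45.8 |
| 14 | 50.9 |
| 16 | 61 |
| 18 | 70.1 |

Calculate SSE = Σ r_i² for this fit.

x=8: ŷ = 0.2 + 3.8·8 = 30.6; r = 31.6 − 30.6 = 1
x=10: ŷ = 0.2 + 3.8·10 = 38.2; r = 38.2 − 38.2 = 0
x=12: ŷ = 0.2 + 3.8·12 = 45.8; r = 45.8 − 45.8 = 0
x=14: ŷ = 0.2 + 3.8·14 = 53.4; r = 50.9 − 53.4 = -2.5
x=16: ŷ = 0.2 + 3.8·16 = 61; r = 61 − 61 = 0
x=18: ŷ = 0.2 + 3.8·18 = 68.6; r = 70.1 − 68.6 = 1.5
SSE = 1 + 0 + 0 + 6.25 + 0 + 2.25 = 9.5

SSE = 9.5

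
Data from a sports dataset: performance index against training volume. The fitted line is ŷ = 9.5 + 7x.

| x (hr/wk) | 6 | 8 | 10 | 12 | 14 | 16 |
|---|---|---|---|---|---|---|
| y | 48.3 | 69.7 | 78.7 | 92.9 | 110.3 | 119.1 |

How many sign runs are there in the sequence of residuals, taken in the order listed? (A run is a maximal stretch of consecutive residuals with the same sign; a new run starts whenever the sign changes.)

5 runs

x=6: ŷ = 9.5 + 7·6 = 51.5; e = 48.3 − 51.5 = -3.2
x=8: ŷ = 9.5 + 7·8 = 65.5; e = 69.7 − 65.5 = 4.2
x=10: ŷ = 9.5 + 7·10 = 79.5; e = 78.7 − 79.5 = -0.8
x=12: ŷ = 9.5 + 7·12 = 93.5; e = 92.9 − 93.5 = -0.6
x=14: ŷ = 9.5 + 7·14 = 107.5; e = 110.3 − 107.5 = 2.8
x=16: ŷ = 9.5 + 7·16 = 121.5; e = 119.1 − 121.5 = -2.4
Signs: − + − − + −
Runs: −×1, +×1, −×2, +×1, −×1 → 5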